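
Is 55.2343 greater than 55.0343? Yes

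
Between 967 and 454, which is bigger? 967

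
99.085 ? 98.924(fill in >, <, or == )>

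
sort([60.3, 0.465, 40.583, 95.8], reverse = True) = [95.8, 60.3, 40.583, 0.465]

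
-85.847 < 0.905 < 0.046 False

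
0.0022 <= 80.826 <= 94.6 True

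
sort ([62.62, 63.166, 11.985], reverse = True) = [63.166, 62.62, 11.985]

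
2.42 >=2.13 True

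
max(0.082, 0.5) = 0.5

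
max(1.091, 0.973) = 1.091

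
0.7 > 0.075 True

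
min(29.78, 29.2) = 29.2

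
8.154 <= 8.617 True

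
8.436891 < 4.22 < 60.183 False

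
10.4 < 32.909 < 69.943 True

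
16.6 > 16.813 False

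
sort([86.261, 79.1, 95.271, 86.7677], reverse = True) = [95.271, 86.7677, 86.261, 79.1]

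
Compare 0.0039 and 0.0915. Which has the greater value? 0.0915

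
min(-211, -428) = -428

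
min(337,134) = 134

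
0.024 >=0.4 False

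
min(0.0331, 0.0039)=0.0039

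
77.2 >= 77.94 False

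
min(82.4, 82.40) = 82.4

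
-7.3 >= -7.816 True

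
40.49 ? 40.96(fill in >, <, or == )<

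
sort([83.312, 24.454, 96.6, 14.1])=[14.1, 24.454, 83.312, 96.6]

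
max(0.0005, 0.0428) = 0.0428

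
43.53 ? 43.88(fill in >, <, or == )<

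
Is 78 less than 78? No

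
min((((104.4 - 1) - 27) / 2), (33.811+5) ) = 38.2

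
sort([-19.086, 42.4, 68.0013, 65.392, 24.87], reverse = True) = [68.0013, 65.392, 42.4, 24.87, -19.086]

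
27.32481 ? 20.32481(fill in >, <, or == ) >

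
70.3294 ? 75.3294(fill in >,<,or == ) <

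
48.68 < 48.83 True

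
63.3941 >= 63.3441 True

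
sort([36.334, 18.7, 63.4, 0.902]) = [0.902, 18.7, 36.334, 63.4]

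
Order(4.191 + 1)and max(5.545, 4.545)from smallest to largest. (4.191 + 1), max(5.545, 4.545)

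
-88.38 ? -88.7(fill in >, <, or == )>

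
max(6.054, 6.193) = 6.193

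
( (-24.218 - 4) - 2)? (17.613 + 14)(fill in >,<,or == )<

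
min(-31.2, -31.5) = -31.5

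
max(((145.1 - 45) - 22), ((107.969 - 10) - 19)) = 78.969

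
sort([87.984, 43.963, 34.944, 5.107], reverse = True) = [87.984, 43.963, 34.944, 5.107]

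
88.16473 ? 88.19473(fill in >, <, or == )<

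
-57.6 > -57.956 True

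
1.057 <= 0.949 False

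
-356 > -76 False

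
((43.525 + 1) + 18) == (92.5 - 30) False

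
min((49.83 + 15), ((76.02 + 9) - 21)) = 64.02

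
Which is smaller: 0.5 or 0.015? 0.015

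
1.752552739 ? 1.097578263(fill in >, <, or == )>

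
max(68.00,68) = 68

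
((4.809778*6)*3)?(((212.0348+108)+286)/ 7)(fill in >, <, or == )<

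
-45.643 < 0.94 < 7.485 True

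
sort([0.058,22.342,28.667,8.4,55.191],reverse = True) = [55.191,28.667,22.342,8.4,0.058]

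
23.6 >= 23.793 False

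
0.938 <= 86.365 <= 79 False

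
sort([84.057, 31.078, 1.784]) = [1.784, 31.078, 84.057]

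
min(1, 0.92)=0.92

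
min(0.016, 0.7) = 0.016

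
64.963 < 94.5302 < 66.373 False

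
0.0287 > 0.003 True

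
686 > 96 True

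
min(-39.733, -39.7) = -39.733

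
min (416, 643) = 416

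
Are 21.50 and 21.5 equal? Yes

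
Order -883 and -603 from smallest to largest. -883, -603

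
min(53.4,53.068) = 53.068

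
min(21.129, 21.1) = 21.1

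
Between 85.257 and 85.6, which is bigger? 85.6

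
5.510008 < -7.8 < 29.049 False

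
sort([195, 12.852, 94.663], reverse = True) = [195, 94.663, 12.852]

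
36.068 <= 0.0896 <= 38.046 False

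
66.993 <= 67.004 True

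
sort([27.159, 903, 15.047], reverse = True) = [903, 27.159, 15.047]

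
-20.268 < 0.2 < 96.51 True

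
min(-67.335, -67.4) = -67.4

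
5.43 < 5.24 False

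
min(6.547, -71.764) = -71.764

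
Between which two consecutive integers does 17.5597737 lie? 17 and 18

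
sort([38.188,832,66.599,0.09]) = [0.09,38.188,66.599,832]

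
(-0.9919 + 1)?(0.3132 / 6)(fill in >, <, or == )<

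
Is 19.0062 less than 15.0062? No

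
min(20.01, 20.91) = 20.01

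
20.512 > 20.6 False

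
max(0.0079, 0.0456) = 0.0456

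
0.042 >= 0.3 False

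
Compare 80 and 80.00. They are equal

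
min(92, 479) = 92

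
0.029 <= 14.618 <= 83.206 True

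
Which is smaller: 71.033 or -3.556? -3.556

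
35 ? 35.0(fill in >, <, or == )==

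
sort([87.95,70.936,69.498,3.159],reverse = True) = [87.95,70.936,69.498,3.159]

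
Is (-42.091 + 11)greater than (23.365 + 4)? No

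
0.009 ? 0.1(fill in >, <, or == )<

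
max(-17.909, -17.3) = -17.3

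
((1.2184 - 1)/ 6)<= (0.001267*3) False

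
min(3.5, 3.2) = 3.2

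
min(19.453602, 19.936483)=19.453602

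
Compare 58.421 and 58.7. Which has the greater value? 58.7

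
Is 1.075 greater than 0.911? Yes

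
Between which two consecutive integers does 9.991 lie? 9 and 10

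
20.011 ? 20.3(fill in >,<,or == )<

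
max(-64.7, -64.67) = -64.67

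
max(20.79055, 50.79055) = 50.79055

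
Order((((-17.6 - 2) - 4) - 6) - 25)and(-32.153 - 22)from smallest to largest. ((((-17.6 - 2) - 4) - 6) - 25), (-32.153 - 22)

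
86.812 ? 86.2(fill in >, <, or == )>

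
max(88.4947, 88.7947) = 88.7947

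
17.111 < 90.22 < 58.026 False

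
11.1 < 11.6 True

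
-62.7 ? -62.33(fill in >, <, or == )<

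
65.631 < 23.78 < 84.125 False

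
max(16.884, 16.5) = 16.884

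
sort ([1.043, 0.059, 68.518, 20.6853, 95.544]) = [0.059, 1.043, 20.6853, 68.518, 95.544]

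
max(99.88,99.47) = 99.88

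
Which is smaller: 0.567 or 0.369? 0.369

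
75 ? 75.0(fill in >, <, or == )==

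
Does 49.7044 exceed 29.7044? Yes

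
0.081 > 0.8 False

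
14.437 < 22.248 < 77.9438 True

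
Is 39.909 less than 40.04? Yes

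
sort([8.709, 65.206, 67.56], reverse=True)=[67.56, 65.206, 8.709]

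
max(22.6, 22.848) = 22.848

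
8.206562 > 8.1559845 True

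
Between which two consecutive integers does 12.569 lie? 12 and 13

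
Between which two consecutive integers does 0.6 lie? 0 and 1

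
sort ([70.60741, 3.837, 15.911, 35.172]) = [3.837, 15.911, 35.172, 70.60741]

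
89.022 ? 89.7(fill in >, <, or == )<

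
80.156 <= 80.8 True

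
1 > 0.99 True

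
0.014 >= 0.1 False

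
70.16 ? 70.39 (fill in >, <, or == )<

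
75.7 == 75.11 False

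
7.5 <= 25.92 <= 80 True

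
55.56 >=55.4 True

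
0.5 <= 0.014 False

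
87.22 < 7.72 False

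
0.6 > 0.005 True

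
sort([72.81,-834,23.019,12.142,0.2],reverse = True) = [72.81,23.019,12.142,0.2,-834]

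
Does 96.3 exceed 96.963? No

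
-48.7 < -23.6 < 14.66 True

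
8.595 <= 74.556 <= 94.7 True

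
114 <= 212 True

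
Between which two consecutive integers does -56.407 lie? -57 and -56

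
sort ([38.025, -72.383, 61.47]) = [-72.383, 38.025, 61.47]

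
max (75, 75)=75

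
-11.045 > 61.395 False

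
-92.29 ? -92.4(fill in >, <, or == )>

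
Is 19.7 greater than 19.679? Yes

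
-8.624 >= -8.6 False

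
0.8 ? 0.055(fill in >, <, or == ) >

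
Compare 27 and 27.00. They are equal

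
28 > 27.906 True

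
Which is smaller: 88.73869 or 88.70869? 88.70869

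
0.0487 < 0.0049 False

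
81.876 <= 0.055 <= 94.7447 False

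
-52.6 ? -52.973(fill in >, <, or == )>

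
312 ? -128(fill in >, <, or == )>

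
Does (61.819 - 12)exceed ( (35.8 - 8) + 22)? Yes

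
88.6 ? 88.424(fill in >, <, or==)>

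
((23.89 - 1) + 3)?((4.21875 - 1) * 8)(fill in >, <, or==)>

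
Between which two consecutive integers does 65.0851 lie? 65 and 66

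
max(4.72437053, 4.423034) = 4.72437053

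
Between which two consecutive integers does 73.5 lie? 73 and 74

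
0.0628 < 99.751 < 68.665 False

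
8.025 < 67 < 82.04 True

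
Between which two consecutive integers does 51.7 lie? 51 and 52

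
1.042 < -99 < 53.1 False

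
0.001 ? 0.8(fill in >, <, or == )<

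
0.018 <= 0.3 True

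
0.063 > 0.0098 True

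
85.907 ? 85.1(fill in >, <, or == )>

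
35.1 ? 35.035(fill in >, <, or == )>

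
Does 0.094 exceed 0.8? No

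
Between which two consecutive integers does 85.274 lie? 85 and 86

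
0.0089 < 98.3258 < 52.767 False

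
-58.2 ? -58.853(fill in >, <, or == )>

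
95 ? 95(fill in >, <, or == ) ==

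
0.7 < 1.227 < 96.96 True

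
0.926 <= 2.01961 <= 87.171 True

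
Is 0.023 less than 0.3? Yes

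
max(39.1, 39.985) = 39.985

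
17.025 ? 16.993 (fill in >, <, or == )>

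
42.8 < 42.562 False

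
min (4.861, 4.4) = 4.4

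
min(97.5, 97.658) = 97.5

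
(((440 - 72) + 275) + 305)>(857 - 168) True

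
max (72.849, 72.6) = 72.849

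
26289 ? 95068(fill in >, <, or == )<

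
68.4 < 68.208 False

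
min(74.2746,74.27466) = 74.2746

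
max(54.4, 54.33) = 54.4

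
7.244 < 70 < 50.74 False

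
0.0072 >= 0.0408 False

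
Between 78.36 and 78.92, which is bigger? 78.92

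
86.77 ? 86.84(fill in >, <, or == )<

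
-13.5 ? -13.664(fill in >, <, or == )>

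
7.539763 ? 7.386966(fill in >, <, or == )>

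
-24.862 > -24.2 False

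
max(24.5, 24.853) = 24.853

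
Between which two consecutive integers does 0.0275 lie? 0 and 1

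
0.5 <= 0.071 False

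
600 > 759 False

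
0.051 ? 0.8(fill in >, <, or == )<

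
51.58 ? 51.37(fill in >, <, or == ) >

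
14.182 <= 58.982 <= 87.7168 True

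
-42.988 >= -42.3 False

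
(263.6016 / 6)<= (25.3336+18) False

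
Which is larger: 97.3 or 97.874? 97.874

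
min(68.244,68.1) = 68.1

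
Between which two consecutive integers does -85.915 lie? -86 and -85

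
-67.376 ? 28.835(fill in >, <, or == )<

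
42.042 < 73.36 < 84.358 True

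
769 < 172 False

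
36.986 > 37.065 False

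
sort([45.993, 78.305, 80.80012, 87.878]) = [45.993, 78.305, 80.80012, 87.878]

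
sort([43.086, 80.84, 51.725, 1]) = [1, 43.086, 51.725, 80.84]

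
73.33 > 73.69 False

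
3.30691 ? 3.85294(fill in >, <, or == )<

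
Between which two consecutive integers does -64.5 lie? -65 and -64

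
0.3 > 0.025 True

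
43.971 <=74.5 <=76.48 True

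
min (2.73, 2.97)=2.73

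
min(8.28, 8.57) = 8.28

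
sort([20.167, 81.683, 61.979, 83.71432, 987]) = [20.167, 61.979, 81.683, 83.71432, 987]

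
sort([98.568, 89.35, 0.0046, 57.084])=[0.0046, 57.084, 89.35, 98.568]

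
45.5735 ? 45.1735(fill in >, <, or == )>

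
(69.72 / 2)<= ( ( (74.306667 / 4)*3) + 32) True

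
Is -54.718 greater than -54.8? Yes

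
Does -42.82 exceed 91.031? No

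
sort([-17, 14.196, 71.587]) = [-17, 14.196, 71.587]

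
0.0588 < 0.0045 False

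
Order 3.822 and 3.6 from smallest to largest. 3.6, 3.822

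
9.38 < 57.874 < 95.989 True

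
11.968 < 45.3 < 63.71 True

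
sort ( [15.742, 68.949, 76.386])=[15.742, 68.949, 76.386]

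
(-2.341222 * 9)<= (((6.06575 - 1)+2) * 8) True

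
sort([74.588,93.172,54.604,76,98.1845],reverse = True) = [98.1845,93.172,76,74.588,54.604]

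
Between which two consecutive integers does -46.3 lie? -47 and -46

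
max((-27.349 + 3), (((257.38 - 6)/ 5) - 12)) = 38.276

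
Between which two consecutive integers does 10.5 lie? 10 and 11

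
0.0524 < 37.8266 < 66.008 True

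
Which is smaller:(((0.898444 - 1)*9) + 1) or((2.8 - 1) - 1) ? (((0.898444 - 1)*9) + 1)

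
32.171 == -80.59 False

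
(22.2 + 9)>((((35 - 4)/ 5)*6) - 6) False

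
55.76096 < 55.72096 False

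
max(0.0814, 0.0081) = 0.0814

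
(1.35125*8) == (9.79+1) False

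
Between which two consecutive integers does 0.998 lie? 0 and 1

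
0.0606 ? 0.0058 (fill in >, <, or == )>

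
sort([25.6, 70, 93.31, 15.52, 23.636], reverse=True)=[93.31, 70, 25.6, 23.636, 15.52]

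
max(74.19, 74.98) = 74.98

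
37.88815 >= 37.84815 True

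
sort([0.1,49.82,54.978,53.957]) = [0.1,49.82,53.957,54.978]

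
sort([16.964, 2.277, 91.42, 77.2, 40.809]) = [2.277, 16.964, 40.809, 77.2, 91.42]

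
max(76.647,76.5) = 76.647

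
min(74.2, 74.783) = 74.2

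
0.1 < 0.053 False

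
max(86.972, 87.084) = 87.084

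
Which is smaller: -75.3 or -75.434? -75.434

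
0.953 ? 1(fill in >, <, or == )<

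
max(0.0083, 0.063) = 0.063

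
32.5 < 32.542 True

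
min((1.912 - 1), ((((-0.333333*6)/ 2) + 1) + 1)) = 0.912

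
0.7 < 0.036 False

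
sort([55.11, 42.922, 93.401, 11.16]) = [11.16, 42.922, 55.11, 93.401]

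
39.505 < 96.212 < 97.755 True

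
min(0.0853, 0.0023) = 0.0023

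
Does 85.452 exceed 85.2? Yes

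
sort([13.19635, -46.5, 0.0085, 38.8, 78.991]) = [-46.5, 0.0085, 13.19635, 38.8, 78.991]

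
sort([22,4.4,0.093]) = [0.093,4.4,22]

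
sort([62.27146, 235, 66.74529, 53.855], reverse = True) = [235, 66.74529, 62.27146, 53.855]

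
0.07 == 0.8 False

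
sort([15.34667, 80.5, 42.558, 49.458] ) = [15.34667, 42.558, 49.458, 80.5]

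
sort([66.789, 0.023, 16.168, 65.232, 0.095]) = [0.023, 0.095, 16.168, 65.232, 66.789]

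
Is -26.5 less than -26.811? No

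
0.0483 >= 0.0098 True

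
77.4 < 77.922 True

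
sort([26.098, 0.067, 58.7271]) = [0.067, 26.098, 58.7271]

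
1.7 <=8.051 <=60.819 True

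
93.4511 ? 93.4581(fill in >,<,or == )<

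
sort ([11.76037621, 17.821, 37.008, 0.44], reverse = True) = [37.008, 17.821, 11.76037621, 0.44]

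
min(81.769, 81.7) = 81.7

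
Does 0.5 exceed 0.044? Yes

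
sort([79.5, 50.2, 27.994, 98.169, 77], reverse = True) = [98.169, 79.5, 77, 50.2, 27.994]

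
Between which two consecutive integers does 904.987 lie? 904 and 905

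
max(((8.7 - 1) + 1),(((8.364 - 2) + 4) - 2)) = 8.7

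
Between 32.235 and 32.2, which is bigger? 32.235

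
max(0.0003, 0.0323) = 0.0323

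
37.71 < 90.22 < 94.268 True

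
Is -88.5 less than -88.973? No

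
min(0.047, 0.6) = 0.047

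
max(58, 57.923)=58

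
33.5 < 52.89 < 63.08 True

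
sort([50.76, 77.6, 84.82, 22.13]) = [22.13, 50.76, 77.6, 84.82]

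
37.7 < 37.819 True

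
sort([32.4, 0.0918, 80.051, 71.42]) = [0.0918, 32.4, 71.42, 80.051]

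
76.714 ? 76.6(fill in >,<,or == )>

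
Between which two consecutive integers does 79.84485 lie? 79 and 80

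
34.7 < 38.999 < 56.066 True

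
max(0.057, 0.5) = 0.5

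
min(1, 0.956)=0.956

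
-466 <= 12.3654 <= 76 True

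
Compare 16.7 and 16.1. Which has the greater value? 16.7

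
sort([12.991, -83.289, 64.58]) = [-83.289, 12.991, 64.58]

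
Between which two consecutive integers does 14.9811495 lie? 14 and 15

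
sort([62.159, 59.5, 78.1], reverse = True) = [78.1, 62.159, 59.5]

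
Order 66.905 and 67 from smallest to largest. 66.905, 67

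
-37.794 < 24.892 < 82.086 True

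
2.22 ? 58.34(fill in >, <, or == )<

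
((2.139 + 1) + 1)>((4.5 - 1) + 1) False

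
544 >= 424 True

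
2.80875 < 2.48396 False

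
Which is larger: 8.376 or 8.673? 8.673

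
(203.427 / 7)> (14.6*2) False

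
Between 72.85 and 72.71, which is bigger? 72.85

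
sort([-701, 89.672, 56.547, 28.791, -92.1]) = [-701, -92.1, 28.791, 56.547, 89.672]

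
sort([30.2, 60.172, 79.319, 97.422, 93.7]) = [30.2, 60.172, 79.319, 93.7, 97.422]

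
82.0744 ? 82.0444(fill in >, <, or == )>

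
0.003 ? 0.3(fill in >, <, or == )<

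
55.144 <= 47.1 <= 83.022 False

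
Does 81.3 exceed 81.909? No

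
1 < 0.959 False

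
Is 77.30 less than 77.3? No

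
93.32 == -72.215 False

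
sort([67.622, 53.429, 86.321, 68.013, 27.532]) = [27.532, 53.429, 67.622, 68.013, 86.321]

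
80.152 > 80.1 True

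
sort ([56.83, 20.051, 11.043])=[11.043, 20.051, 56.83]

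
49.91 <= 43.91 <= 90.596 False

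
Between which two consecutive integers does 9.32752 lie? 9 and 10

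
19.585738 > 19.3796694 True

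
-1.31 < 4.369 True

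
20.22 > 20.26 False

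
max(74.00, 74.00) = 74.00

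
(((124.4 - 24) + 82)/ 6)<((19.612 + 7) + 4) True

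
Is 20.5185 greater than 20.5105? Yes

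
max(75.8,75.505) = 75.8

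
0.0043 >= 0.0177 False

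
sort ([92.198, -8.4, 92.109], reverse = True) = [92.198, 92.109, -8.4]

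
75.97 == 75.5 False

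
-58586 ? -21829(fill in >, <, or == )<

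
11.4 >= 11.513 False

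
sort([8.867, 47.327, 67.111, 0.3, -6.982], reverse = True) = [67.111, 47.327, 8.867, 0.3, -6.982]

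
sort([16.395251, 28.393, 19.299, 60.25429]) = [16.395251, 19.299, 28.393, 60.25429]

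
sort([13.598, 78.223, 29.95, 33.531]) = [13.598, 29.95, 33.531, 78.223]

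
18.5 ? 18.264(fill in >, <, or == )>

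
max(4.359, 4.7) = 4.7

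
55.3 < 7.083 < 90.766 False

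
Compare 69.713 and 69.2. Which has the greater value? 69.713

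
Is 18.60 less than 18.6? No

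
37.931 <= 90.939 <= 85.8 False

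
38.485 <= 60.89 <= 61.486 True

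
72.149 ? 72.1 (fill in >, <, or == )>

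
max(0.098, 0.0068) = 0.098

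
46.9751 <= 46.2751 False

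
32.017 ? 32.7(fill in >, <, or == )<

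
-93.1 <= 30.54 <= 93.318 True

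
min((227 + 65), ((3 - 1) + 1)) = 3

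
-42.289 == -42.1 False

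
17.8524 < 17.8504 False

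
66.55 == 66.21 False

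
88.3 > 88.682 False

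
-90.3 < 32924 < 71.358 False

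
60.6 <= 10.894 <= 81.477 False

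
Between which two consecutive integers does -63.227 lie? -64 and -63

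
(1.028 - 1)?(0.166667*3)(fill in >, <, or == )<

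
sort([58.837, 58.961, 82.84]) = [58.837, 58.961, 82.84]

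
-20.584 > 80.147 False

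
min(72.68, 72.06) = 72.06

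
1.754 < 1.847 True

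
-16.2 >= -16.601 True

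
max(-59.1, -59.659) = -59.1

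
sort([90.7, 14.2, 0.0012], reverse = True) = [90.7, 14.2, 0.0012]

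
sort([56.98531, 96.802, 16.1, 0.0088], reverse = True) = [96.802, 56.98531, 16.1, 0.0088]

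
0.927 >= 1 False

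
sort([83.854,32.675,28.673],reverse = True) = [83.854,32.675,28.673]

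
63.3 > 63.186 True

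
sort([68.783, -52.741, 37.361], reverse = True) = [68.783, 37.361, -52.741]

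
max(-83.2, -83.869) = -83.2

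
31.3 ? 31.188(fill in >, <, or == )>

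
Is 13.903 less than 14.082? Yes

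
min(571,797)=571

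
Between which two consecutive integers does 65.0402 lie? 65 and 66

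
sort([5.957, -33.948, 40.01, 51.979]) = [-33.948, 5.957, 40.01, 51.979]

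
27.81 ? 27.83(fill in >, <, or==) <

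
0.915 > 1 False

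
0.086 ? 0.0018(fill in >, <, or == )>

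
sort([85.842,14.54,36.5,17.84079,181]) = [14.54,17.84079,36.5,85.842,181]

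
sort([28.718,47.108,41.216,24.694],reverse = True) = [47.108,41.216,28.718,24.694]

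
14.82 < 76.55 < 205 True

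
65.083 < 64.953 False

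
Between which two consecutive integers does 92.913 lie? 92 and 93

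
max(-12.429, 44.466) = 44.466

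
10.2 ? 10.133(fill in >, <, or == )>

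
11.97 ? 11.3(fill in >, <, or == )>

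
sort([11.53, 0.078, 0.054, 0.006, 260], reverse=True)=[260, 11.53, 0.078, 0.054, 0.006]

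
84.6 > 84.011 True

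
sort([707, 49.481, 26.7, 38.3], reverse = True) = [707, 49.481, 38.3, 26.7]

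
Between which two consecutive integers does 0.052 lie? 0 and 1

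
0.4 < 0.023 False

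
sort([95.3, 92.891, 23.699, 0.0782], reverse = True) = [95.3, 92.891, 23.699, 0.0782]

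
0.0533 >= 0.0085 True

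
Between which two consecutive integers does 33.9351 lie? 33 and 34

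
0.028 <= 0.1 True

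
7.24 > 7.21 True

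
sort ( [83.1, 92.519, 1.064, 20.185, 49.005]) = [1.064, 20.185, 49.005, 83.1, 92.519]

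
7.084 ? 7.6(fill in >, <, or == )<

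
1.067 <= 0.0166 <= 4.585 False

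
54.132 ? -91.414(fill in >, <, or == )>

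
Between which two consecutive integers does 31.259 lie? 31 and 32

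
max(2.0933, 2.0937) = 2.0937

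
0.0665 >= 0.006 True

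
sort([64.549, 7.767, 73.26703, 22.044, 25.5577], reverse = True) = [73.26703, 64.549, 25.5577, 22.044, 7.767]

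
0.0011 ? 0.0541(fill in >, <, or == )<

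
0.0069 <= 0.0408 True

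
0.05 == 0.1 False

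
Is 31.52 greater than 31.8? No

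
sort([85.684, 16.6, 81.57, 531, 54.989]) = [16.6, 54.989, 81.57, 85.684, 531]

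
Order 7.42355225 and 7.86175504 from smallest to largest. 7.42355225, 7.86175504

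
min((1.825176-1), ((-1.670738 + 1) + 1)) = 0.329262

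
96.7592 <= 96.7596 True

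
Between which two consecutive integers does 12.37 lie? 12 and 13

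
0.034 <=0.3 True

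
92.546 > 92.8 False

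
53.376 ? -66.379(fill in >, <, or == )>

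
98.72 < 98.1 False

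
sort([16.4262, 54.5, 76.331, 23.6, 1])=[1, 16.4262, 23.6, 54.5, 76.331]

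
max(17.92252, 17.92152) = 17.92252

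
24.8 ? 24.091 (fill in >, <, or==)>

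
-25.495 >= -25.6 True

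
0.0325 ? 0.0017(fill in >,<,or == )>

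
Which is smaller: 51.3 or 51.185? 51.185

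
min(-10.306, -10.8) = -10.8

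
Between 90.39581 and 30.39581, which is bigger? 90.39581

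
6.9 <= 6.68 False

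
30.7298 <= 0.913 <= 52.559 False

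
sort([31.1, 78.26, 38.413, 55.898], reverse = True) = [78.26, 55.898, 38.413, 31.1]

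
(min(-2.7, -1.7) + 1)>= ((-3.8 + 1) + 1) True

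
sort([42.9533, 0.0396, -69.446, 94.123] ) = [-69.446, 0.0396, 42.9533, 94.123]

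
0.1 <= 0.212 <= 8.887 True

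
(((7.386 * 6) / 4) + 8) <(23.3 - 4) True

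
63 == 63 True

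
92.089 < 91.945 False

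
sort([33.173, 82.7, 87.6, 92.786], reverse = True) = [92.786, 87.6, 82.7, 33.173]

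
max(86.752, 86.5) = 86.752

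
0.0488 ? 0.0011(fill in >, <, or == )>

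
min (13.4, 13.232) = 13.232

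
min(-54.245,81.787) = -54.245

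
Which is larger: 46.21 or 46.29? 46.29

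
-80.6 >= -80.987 True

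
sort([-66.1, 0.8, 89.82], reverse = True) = [89.82, 0.8, -66.1]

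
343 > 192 True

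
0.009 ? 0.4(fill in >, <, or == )<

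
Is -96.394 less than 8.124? Yes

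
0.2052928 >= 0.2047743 True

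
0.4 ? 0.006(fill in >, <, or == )>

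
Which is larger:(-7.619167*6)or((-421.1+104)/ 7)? ((-421.1+104)/ 7)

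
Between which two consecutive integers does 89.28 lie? 89 and 90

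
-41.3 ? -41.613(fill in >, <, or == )>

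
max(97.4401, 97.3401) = 97.4401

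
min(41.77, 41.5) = 41.5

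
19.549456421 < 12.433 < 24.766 False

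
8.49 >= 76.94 False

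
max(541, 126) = 541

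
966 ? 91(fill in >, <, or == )>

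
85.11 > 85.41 False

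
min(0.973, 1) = 0.973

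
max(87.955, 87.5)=87.955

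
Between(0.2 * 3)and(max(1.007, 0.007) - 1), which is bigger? (0.2 * 3)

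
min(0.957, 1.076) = 0.957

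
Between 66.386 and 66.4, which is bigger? 66.4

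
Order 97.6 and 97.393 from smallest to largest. 97.393, 97.6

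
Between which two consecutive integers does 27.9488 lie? 27 and 28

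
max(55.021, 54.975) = 55.021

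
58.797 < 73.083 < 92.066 True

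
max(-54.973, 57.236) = 57.236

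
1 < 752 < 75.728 False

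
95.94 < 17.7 False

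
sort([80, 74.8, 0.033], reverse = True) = [80, 74.8, 0.033]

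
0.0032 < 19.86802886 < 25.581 True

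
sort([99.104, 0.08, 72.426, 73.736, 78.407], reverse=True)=[99.104, 78.407, 73.736, 72.426, 0.08]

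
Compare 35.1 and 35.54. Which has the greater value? 35.54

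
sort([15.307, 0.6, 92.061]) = [0.6, 15.307, 92.061]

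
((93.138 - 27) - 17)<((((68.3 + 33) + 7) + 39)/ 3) False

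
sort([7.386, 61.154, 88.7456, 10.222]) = [7.386, 10.222, 61.154, 88.7456]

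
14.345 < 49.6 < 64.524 True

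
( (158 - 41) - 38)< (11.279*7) False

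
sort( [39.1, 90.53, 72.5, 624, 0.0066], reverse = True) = [624, 90.53, 72.5, 39.1, 0.0066]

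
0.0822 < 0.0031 False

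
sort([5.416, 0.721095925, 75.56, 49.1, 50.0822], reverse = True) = [75.56, 50.0822, 49.1, 5.416, 0.721095925]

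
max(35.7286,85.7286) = 85.7286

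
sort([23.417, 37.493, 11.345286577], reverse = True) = [37.493, 23.417, 11.345286577]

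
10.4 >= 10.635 False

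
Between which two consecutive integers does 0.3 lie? 0 and 1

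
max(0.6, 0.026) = 0.6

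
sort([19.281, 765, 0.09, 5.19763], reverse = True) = [765, 19.281, 5.19763, 0.09]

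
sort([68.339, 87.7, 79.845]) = [68.339, 79.845, 87.7]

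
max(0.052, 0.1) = 0.1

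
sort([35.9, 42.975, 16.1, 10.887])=[10.887, 16.1, 35.9, 42.975]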